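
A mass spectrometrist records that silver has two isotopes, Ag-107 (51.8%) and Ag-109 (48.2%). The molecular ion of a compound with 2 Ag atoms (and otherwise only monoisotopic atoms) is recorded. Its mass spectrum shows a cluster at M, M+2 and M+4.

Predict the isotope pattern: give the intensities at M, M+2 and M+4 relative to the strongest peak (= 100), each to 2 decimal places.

53.73 : 100.00 : 46.53

Expanding (0.518 + 0.482)^2:
P(M) = 0.518^2 = 0.268324
P(M+2) = 2 × 0.518^1 × 0.482^1 = 0.499352
P(M+4) = 0.482^2 = 0.232324
The M+2 peak is largest (0.499352); scaling to 100 gives 53.73 : 100.00 : 46.53.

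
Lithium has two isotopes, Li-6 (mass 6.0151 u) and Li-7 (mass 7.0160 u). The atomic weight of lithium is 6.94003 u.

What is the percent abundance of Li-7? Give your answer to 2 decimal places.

With x = fraction of Li-6 (so Li-7 is 1 − x):
6.0151·x + 7.0160·(1 − x) = 6.94003
(6.0151 − 7.0160)·x = 6.94003 − 7.0160
x = -0.07597 / -1.0009 = 0.07590 → 7.59% Li-6, 92.41% Li-7.

92.41%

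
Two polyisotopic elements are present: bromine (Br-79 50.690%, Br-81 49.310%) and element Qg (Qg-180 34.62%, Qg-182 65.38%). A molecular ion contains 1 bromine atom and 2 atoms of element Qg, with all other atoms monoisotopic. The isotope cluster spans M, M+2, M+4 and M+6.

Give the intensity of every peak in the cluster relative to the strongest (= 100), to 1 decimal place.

Bromine pattern (n=1): 0.5069 : 0.4931
Element Qg pattern (n=2): 0.11985444 : 0.45269112 : 0.42745444
Convolve the two distributions (both contribute in 2-u steps):
  M: 0.5069×0.11985444 = 0.060754
  M+2: 0.5069×0.45269112 + 0.4931×0.11985444 = 0.288569
  M+4: 0.5069×0.42745444 + 0.4931×0.45269112 = 0.439899
  M+6: 0.4931×0.42745444 = 0.210778
Scale to base peak (0.439899) = 100: 13.8 : 65.6 : 100.0 : 47.9

13.8 : 65.6 : 100.0 : 47.9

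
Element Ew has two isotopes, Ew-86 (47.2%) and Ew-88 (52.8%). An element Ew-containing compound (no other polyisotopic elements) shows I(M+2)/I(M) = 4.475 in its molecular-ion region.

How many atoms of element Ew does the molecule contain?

4

For n independent Ew atoms, I(M+2)/I(M) = n · (abundance Ew-88) / (abundance Ew-86) = n · 0.528/0.472.
n = 4.475 × 0.472/0.528 = 4.00 ≈ 4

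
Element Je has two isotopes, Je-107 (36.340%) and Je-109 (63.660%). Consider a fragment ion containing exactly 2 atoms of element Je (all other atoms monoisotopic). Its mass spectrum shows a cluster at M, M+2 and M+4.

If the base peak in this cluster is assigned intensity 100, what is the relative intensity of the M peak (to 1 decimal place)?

Binomial terms of (0.36340 + 0.63660)^2: M 0.1321, M+2 0.4627, M+4 0.4053 → M+2 is the base peak.
P(M+2) = C(2,1) × 0.36340^1 × 0.63660^1 = 2 × 0.3634 × 0.6366 = 0.462681 (base)
P(M) = C(2,0) × 0.36340^2 × 0.63660^0 = 1 × 0.13205956 × 1.0000 = 0.132060
Relative intensity = 0.132060 / 0.462681 × 100 = 28.5

28.5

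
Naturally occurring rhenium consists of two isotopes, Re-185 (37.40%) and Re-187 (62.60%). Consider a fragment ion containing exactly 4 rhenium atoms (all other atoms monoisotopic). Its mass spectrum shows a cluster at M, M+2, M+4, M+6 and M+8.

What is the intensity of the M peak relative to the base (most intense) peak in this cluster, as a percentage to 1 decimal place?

5.3%

(0.3740 + 0.6260)^4 gives M 0.0196, M+2 0.1310, M+4 0.3289, M+6 0.3670, M+8 0.1536; the largest is M+6.
P(M+6) = C(4,3) × 0.3740^1 × 0.6260^3 = 4 × 0.3740 × 0.24531438 = 0.366990 (base)
P(M) = C(4,0) × 0.3740^4 × 0.6260^0 = 1 × 0.0195653 × 1.0000 = 0.019565
Relative intensity = 0.019565 / 0.366990 × 100 = 5.3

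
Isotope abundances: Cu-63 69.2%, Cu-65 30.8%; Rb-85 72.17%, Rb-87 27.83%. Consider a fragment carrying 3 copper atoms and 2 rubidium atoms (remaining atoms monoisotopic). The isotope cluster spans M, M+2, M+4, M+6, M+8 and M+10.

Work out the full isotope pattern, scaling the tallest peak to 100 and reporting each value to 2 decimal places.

Copper pattern (n=3): 0.33137389 : 0.44247034 : 0.19693766 : 0.02921811
Rubidium pattern (n=2): 0.52085089 : 0.40169822 : 0.07745089
Convolve the two distributions (both contribute in 2-u steps):
  M: 0.33137389×0.52085089 = 0.172596
  M+2: 0.33137389×0.40169822 + 0.44247034×0.52085089 = 0.363573
  M+4: 0.33137389×0.07745089 + 0.44247034×0.40169822 + 0.19693766×0.52085089 = 0.305980
  M+6: 0.44247034×0.07745089 + 0.19693766×0.40169822 + 0.02921811×0.52085089 = 0.128598
  M+8: 0.19693766×0.07745089 + 0.02921811×0.40169822 = 0.026990
  M+10: 0.02921811×0.07745089 = 0.002263
Scale to base peak (0.363573) = 100: 47.47 : 100.00 : 84.16 : 35.37 : 7.42 : 0.62

47.47 : 100.00 : 84.16 : 35.37 : 7.42 : 0.62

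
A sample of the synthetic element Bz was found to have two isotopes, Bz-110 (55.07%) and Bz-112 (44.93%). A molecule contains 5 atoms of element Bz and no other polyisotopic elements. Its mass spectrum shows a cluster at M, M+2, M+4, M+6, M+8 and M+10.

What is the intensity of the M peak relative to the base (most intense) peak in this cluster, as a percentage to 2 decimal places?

(0.5507 + 0.4493)^5 gives M 0.0506, M+2 0.2066, M+4 0.3371, M+6 0.2751, M+8 0.1122, M+10 0.0183; the largest is M+4.
P(M+4) = C(5,2) × 0.5507^3 × 0.4493^2 = 10 × 0.16701106 × 0.20187049 = 0.337146 (base)
P(M) = C(5,0) × 0.5507^5 × 0.4493^0 = 1 × 0.05064953 × 1.0000 = 0.050650
Relative intensity = 0.050650 / 0.337146 × 100 = 15.02

15.02%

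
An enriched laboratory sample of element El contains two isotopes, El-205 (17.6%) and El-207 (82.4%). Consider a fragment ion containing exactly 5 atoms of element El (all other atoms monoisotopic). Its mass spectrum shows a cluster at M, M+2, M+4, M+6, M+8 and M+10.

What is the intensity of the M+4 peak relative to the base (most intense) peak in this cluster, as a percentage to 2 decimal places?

Binomial terms of (0.176 + 0.824)^5: M 0.0002, M+2 0.0040, M+4 0.0370, M+6 0.1733, M+8 0.4057, M+10 0.3799 → M+8 is the base peak.
P(M+8) = C(5,4) × 0.176^1 × 0.824^4 = 5 × 0.1760 × 0.46100841 = 0.405687 (base)
P(M+4) = C(5,2) × 0.176^3 × 0.824^2 = 10 × 0.00545178 × 0.678976 = 0.037016
Relative intensity = 0.037016 / 0.405687 × 100 = 9.12

9.12%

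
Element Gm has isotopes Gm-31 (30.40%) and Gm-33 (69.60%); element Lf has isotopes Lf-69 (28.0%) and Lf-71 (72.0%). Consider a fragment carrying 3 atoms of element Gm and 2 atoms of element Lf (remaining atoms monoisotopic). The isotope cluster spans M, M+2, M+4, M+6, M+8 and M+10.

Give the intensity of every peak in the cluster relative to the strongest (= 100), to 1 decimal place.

0.6 : 7.2 : 34.8 : 83.5 : 100.0 : 47.9

Element Gm pattern (n=3): 0.02809446 : 0.19296461 : 0.44178739 : 0.33715354
Element Lf pattern (n=2): 0.0784 : 0.4032 : 0.5184
Convolve the two distributions (both contribute in 2-u steps):
  M: 0.02809446×0.0784 = 0.002203
  M+2: 0.02809446×0.4032 + 0.19296461×0.0784 = 0.026456
  M+4: 0.02809446×0.5184 + 0.19296461×0.4032 + 0.44178739×0.0784 = 0.127004
  M+6: 0.19296461×0.5184 + 0.44178739×0.4032 + 0.33715354×0.0784 = 0.304594
  M+8: 0.44178739×0.5184 + 0.33715354×0.4032 = 0.364963
  M+10: 0.33715354×0.5184 = 0.174780
Scale to base peak (0.364963) = 100: 0.6 : 7.2 : 34.8 : 83.5 : 100.0 : 47.9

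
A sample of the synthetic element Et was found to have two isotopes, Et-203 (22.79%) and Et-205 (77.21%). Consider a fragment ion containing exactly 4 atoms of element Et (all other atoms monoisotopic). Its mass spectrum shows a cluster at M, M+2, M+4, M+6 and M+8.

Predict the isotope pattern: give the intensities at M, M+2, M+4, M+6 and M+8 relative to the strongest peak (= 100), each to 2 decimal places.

0.64 : 8.71 : 44.28 : 100.00 : 84.70

The 4 Et atoms are independent, so intensities follow the terms of (0.2279 + 0.7721)^4.
P(M) = 0.2279^4 = 0.002698
P(M+2) = 4 × 0.2279^3 × 0.7721^1 = 0.036557
P(M+4) = 6 × 0.2279^2 × 0.7721^2 = 0.185775
P(M+6) = 4 × 0.2279^1 × 0.7721^3 = 0.419590
P(M+8) = 0.7721^4 = 0.355381
The M+6 peak is largest (0.419590); scaling to 100 gives 0.64 : 8.71 : 44.28 : 100.00 : 84.70.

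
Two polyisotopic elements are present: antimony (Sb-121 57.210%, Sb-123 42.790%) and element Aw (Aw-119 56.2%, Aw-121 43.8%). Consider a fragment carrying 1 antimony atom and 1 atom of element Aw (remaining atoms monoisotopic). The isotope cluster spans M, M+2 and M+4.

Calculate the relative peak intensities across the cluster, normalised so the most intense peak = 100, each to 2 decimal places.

65.47 : 100.00 : 38.17

Antimony pattern (n=1): 0.5721 : 0.4279
Element Aw pattern (n=1): 0.5620 : 0.4380
Convolve the two distributions (both contribute in 2-u steps):
  M: 0.5721×0.5620 = 0.321520
  M+2: 0.5721×0.4380 + 0.4279×0.5620 = 0.491060
  M+4: 0.4279×0.4380 = 0.187420
Scale to base peak (0.491060) = 100: 65.47 : 100.00 : 38.17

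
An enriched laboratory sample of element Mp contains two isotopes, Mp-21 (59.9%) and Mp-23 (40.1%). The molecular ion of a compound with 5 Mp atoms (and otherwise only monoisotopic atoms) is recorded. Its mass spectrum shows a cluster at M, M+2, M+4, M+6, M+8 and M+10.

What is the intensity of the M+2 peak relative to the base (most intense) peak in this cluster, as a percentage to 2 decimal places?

(0.599 + 0.401)^5 gives M 0.0771, M+2 0.2581, M+4 0.3456, M+6 0.2314, M+8 0.0774, M+10 0.0104; the largest is M+4.
P(M+4) = C(5,2) × 0.599^3 × 0.401^2 = 10 × 0.2149218 × 0.160801 = 0.345596 (base)
P(M+2) = C(5,1) × 0.599^4 × 0.401^1 = 5 × 0.12873816 × 0.4010 = 0.258120
Relative intensity = 0.258120 / 0.345596 × 100 = 74.69

74.69%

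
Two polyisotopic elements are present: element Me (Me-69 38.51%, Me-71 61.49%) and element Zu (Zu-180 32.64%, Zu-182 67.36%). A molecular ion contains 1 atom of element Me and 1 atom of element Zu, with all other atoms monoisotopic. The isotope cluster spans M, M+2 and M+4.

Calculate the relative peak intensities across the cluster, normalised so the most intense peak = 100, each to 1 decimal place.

Element Me pattern (n=1): 0.3851 : 0.6149
Element Zu pattern (n=1): 0.3264 : 0.6736
Convolve the two distributions (both contribute in 2-u steps):
  M: 0.3851×0.3264 = 0.125697
  M+2: 0.3851×0.6736 + 0.6149×0.3264 = 0.460107
  M+4: 0.6149×0.6736 = 0.414197
Scale to base peak (0.460107) = 100: 27.3 : 100.0 : 90.0

27.3 : 100.0 : 90.0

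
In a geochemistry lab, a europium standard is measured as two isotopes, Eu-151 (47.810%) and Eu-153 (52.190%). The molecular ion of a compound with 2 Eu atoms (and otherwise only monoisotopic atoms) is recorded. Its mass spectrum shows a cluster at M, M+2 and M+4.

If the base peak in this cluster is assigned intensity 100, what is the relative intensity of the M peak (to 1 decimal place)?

45.8

Term probabilities: M 0.2286, M+2 0.4990, M+4 0.2724. Base peak = M+2.
P(M+2) = C(2,1) × 0.47810^1 × 0.52190^1 = 2 × 0.4781 × 0.5219 = 0.499041 (base)
P(M) = C(2,0) × 0.47810^2 × 0.52190^0 = 1 × 0.22857961 × 1.0000 = 0.228580
Relative intensity = 0.228580 / 0.499041 × 100 = 45.8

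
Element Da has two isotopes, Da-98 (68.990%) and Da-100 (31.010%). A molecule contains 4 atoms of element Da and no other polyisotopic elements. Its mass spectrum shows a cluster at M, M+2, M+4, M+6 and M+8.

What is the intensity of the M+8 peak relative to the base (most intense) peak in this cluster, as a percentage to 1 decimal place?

2.3%

(0.68990 + 0.31010)^4 gives M 0.2265, M+2 0.4073, M+4 0.2746, M+6 0.0823, M+8 0.0092; the largest is M+2.
P(M+2) = C(4,1) × 0.68990^3 × 0.31010^1 = 4 × 0.32836619 × 0.3101 = 0.407305 (base)
P(M+8) = C(4,4) × 0.68990^0 × 0.31010^4 = 1 × 1.0000 × 0.00924713 = 0.009247
Relative intensity = 0.009247 / 0.407305 × 100 = 2.3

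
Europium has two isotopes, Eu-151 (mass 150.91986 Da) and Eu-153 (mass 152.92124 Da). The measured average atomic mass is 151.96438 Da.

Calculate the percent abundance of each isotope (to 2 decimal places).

Writing the weighted mean with unknown fraction x of Eu-151:
150.91986·x + 152.92124·(1 − x) = 151.96438
(150.91986 − 152.92124)·x = 151.96438 − 152.92124
x = -0.95686 / -2.00138 = 0.47810 → 47.81% Eu-151, 52.19% Eu-153.

Eu-151: 47.81%, Eu-153: 52.19%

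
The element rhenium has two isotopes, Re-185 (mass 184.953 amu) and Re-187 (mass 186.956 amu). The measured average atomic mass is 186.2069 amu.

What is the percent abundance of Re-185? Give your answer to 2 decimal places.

37.40%

With x = fraction of Re-185 (so Re-187 is 1 − x):
184.953·x + 186.956·(1 − x) = 186.2069
(184.953 − 186.956)·x = 186.2069 − 186.956
x = -0.7491 / -2.003 = 0.37399 → 37.40% Re-185, 62.60% Re-187.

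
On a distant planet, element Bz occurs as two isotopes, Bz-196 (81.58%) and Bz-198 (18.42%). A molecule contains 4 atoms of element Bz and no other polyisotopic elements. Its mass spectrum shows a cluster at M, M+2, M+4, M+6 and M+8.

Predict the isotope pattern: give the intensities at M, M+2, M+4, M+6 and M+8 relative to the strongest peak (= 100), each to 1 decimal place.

Each Bz atom is independently Bz-196 (p = 0.8158) or Bz-198 (q = 0.1842); the cluster is the binomial expansion (p + q)^4.
P(M) = 0.8158^4 = 0.442930
P(M+2) = 4 × 0.8158^3 × 0.1842^1 = 0.400038
P(M+4) = 6 × 0.8158^2 × 0.1842^2 = 0.135487
P(M+6) = 4 × 0.8158^1 × 0.1842^3 = 0.020394
P(M+8) = 0.1842^4 = 0.001151
The M peak is largest (0.442930); scaling to 100 gives 100.0 : 90.3 : 30.6 : 4.6 : 0.3.

100.0 : 90.3 : 30.6 : 4.6 : 0.3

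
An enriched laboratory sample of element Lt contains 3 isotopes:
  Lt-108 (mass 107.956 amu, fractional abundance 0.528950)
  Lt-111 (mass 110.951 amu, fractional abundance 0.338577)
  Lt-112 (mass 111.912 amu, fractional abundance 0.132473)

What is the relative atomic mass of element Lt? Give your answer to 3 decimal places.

Average mass = Σ (abundance × isotope mass) = 0.528950 × 107.956 + 0.338577 × 110.951 + 0.132473 × 111.912
= 57.1033 + 37.5655 + 14.8253 = 109.4941 amu

109.494 amu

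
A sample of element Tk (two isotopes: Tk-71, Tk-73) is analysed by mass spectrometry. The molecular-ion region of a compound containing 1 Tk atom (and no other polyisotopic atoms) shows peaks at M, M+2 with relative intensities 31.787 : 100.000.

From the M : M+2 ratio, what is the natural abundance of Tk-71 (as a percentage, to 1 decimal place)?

24.1%

If p is the fraction of Tk that is Tk-71, then I(M+2)/I(M) = [C(1,1)·p^0·(1−p)] / p^1 = 1·(1−p)/p = 100.000/31.787 = 3.1459
(1−p)/p = 3.1459/1 = 3.1459  ⇒  p = 1/(1 + 3.1459) = 0.2412
Tk-71: 24.1%, Tk-73: 75.9%.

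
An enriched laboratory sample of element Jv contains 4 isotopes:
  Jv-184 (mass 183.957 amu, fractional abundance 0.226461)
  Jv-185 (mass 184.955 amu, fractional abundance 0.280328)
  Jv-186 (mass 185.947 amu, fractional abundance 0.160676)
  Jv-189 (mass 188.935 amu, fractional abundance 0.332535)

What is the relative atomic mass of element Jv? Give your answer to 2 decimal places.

186.21 amu

Average mass = Σ (abundance × isotope mass) = 0.226461 × 183.957 + 0.280328 × 184.955 + 0.160676 × 185.947 + 0.332535 × 188.935
= 41.6591 + 51.8481 + 29.8772 + 62.8275 = 186.2119 amu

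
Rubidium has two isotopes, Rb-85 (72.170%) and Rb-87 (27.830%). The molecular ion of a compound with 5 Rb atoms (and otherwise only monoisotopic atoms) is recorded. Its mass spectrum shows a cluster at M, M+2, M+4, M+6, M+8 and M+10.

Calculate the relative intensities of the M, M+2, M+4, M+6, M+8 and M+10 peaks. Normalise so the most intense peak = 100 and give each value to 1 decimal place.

51.9 : 100.0 : 77.1 : 29.7 : 5.7 : 0.4

Expanding (0.72170 + 0.27830)^5:
P(M) = 0.72170^5 = 0.195787
P(M+2) = 5 × 0.72170^4 × 0.27830^1 = 0.377494
P(M+4) = 10 × 0.72170^3 × 0.27830^2 = 0.291136
P(M+6) = 10 × 0.72170^2 × 0.27830^3 = 0.112267
P(M+8) = 5 × 0.72170^1 × 0.27830^4 = 0.021646
P(M+10) = 0.27830^5 = 0.001669
The M+2 peak is largest (0.377494); scaling to 100 gives 51.9 : 100.0 : 77.1 : 29.7 : 5.7 : 0.4.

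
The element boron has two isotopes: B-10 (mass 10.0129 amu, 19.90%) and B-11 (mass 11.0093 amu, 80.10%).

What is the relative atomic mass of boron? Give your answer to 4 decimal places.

Ar = Σ fᵢ·mᵢ = 0.1990 × 10.0129 + 0.8010 × 11.0093
= 1.99257 + 8.81845 = 10.81102 amu

10.8110 amu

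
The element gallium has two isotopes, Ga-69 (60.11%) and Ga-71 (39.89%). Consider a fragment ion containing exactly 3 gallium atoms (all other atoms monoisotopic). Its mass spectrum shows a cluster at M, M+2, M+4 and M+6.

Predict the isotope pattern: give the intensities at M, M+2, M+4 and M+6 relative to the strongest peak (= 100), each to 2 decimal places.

Expanding (0.6011 + 0.3989)^3:
P(M) = 0.6011^3 = 0.217190
P(M+2) = 3 × 0.6011^2 × 0.3989^1 = 0.432393
P(M+4) = 3 × 0.6011^1 × 0.3989^2 = 0.286943
P(M+6) = 0.3989^3 = 0.063473
The M+2 peak is largest (0.432393); scaling to 100 gives 50.23 : 100.00 : 66.36 : 14.68.

50.23 : 100.00 : 66.36 : 14.68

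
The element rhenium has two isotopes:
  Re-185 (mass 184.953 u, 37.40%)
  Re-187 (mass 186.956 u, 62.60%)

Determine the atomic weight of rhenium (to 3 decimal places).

186.207 u

The abundance-weighted mean is 0.3740 × 184.953 + 0.6260 × 186.956
= 69.1724 + 117.0345 = 186.2069 u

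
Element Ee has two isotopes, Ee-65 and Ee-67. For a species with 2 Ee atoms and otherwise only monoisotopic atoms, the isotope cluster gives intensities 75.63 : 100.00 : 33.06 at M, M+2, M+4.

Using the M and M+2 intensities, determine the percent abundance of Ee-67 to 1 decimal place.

Let p = fractional abundance of Ee-65. I(M+2)/I(M) = [C(2,1)·p^1·(1−p)] / p^2 = 2·(1−p)/p = 100.00/75.63 = 1.3222
(1−p)/p = 1.3222/2 = 0.6611  ⇒  p = 1/(1 + 0.6611) = 0.6020
Ee-65: 60.2%, Ee-67: 39.8%.

39.8%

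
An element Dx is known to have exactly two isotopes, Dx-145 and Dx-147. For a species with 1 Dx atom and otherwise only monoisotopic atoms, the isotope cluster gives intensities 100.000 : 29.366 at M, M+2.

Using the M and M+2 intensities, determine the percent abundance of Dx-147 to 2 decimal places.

If p is the fraction of Dx that is Dx-145, then I(M+2)/I(M) = [C(1,1)·p^0·(1−p)] / p^1 = 1·(1−p)/p = 29.366/100.000 = 0.2937
(1−p)/p = 0.2937/1 = 0.2937  ⇒  p = 1/(1 + 0.2937) = 0.7730
Dx-145: 77.30%, Dx-147: 22.70%.

22.70%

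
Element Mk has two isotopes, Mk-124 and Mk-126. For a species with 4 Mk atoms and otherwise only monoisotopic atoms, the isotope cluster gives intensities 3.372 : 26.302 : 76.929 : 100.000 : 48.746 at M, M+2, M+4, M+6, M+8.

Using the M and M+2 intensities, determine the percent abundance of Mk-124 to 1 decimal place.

Let p = fractional abundance of Mk-124. I(M+2)/I(M) = [C(4,1)·p^3·(1−p)] / p^4 = 4·(1−p)/p = 26.302/3.372 = 7.8001
(1−p)/p = 7.8001/4 = 1.9500  ⇒  p = 1/(1 + 1.9500) = 0.3390
Mk-124: 33.9%, Mk-126: 66.1%.

33.9%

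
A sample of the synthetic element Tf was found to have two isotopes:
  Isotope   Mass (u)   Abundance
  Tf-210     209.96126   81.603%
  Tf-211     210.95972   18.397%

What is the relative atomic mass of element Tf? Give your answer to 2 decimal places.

The abundance-weighted mean is 0.81603 × 209.96126 + 0.18397 × 210.95972
= 171.334687 + 38.810260 = 210.144947 u

210.14 u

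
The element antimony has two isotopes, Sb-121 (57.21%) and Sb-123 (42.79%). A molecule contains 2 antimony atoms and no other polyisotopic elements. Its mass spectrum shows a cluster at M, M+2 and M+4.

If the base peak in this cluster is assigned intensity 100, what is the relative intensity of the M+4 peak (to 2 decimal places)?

37.40

Term probabilities: M 0.3273, M+2 0.4896, M+4 0.1831. Base peak = M+2.
P(M+2) = C(2,1) × 0.5721^1 × 0.4279^1 = 2 × 0.5721 × 0.4279 = 0.489603 (base)
P(M+4) = C(2,2) × 0.5721^0 × 0.4279^2 = 1 × 1.0000 × 0.18309841 = 0.183098
Relative intensity = 0.183098 / 0.489603 × 100 = 37.40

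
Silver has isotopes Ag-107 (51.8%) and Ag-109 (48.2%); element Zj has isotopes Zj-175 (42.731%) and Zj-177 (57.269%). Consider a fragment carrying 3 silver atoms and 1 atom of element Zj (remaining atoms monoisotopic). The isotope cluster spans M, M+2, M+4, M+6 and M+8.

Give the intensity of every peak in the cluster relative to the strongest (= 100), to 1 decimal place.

15.8 : 65.2 : 100.0 : 67.6 : 17.0

Silver pattern (n=3): 0.13899183 : 0.3879965 : 0.3610315 : 0.11198017
Element Zj pattern (n=1): 0.42731 : 0.57269
Convolve the two distributions (both contribute in 2-u steps):
  M: 0.13899183×0.42731 = 0.059393
  M+2: 0.13899183×0.57269 + 0.3879965×0.42731 = 0.245394
  M+4: 0.3879965×0.57269 + 0.3610315×0.42731 = 0.376474
  M+6: 0.3610315×0.57269 + 0.11198017×0.42731 = 0.254609
  M+8: 0.11198017×0.57269 = 0.064130
Scale to base peak (0.376474) = 100: 15.8 : 65.2 : 100.0 : 67.6 : 17.0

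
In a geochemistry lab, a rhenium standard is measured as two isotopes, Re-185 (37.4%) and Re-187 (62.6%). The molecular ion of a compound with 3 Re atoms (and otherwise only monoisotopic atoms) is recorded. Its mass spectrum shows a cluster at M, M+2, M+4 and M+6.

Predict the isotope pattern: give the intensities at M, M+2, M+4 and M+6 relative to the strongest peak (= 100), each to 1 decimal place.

11.9 : 59.7 : 100.0 : 55.8

Expanding (0.374 + 0.626)^3:
P(M) = 0.374^3 = 0.052314
P(M+2) = 3 × 0.374^2 × 0.626^1 = 0.262687
P(M+4) = 3 × 0.374^1 × 0.626^2 = 0.439685
P(M+6) = 0.626^3 = 0.245314
The M+4 peak is largest (0.439685); scaling to 100 gives 11.9 : 59.7 : 100.0 : 55.8.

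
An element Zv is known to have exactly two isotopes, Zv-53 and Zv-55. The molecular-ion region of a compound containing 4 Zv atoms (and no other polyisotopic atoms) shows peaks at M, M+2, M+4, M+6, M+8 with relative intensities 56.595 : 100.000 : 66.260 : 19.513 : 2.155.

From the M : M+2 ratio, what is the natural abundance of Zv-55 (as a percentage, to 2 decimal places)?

30.64%

If p is the fraction of Zv that is Zv-53, then I(M+2)/I(M) = [C(4,1)·p^3·(1−p)] / p^4 = 4·(1−p)/p = 100.000/56.595 = 1.7669
(1−p)/p = 1.7669/4 = 0.4417  ⇒  p = 1/(1 + 0.4417) = 0.6936
Zv-53: 69.36%, Zv-55: 30.64%.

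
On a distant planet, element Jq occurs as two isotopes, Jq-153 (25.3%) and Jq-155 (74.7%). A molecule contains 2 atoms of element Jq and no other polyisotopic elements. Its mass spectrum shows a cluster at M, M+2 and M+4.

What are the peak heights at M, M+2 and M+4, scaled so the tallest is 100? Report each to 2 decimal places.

11.47 : 67.74 : 100.00

Each Jq atom is independently Jq-153 (p = 0.253) or Jq-155 (q = 0.747); the cluster is the binomial expansion (p + q)^2.
P(M) = 0.253^2 = 0.064009
P(M+2) = 2 × 0.253^1 × 0.747^1 = 0.377982
P(M+4) = 0.747^2 = 0.558009
The M+4 peak is largest (0.558009); scaling to 100 gives 11.47 : 67.74 : 100.00.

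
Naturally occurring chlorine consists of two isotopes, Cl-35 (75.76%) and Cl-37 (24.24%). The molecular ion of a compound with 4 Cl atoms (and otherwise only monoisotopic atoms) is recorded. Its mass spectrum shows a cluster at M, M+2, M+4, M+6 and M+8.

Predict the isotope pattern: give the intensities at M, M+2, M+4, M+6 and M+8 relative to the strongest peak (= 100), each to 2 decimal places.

Expanding (0.7576 + 0.2424)^4:
P(M) = 0.7576^4 = 0.329428
P(M+2) = 4 × 0.7576^3 × 0.2424^1 = 0.421612
P(M+4) = 6 × 0.7576^2 × 0.2424^2 = 0.202347
P(M+6) = 4 × 0.7576^1 × 0.2424^3 = 0.043162
P(M+8) = 0.2424^4 = 0.003452
The M+2 peak is largest (0.421612); scaling to 100 gives 78.14 : 100.00 : 47.99 : 10.24 : 0.82.

78.14 : 100.00 : 47.99 : 10.24 : 0.82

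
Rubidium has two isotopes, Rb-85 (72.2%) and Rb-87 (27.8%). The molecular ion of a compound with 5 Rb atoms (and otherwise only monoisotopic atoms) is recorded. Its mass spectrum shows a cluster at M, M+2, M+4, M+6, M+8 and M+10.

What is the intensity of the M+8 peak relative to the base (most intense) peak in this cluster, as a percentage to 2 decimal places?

5.71%

Binomial terms of (0.722 + 0.278)^5: M 0.1962, M+2 0.3777, M+4 0.2909, M+6 0.1120, M+8 0.0216, M+10 0.0017 → M+2 is the base peak.
P(M+2) = C(5,1) × 0.722^4 × 0.278^1 = 5 × 0.27173701 × 0.2780 = 0.377714 (base)
P(M+8) = C(5,4) × 0.722^1 × 0.278^4 = 5 × 0.7220 × 0.00597282 = 0.021562
Relative intensity = 0.021562 / 0.377714 × 100 = 5.71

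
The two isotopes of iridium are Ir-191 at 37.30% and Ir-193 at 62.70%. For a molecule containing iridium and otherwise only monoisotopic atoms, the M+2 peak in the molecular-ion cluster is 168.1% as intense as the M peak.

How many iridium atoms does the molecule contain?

For n independent Ir atoms, I(M+2)/I(M) = n · (abundance Ir-193) / (abundance Ir-191) = n · 0.6270/0.3730.
n = 1.681 × 0.3730/0.6270 = 1.00 ≈ 1

1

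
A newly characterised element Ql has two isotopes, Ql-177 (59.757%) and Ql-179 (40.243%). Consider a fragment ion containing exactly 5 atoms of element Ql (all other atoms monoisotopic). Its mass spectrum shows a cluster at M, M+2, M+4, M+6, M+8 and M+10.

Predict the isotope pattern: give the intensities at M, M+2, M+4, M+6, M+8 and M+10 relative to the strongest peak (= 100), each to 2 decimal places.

22.05 : 74.25 : 100.00 : 67.34 : 22.68 : 3.05

The 5 Ql atoms are independent, so intensities follow the terms of (0.59757 + 0.40243)^5.
P(M) = 0.59757^5 = 0.076198
P(M+2) = 5 × 0.59757^4 × 0.40243^1 = 0.256576
P(M+4) = 10 × 0.59757^3 × 0.40243^2 = 0.345579
P(M+6) = 10 × 0.59757^2 × 0.40243^3 = 0.232728
P(M+8) = 5 × 0.59757^1 × 0.40243^4 = 0.078365
P(M+10) = 0.40243^5 = 0.010555
The M+4 peak is largest (0.345579); scaling to 100 gives 22.05 : 74.25 : 100.00 : 67.34 : 22.68 : 3.05.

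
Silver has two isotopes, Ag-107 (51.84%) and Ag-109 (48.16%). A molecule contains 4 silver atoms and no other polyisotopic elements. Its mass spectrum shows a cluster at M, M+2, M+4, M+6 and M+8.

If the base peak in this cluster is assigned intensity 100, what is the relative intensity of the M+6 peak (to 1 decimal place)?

61.9

Binomial terms of (0.5184 + 0.4816)^4: M 0.0722, M+2 0.2684, M+4 0.3740, M+6 0.2316, M+8 0.0538 → M+4 is the base peak.
P(M+4) = C(4,2) × 0.5184^2 × 0.4816^2 = 6 × 0.26873856 × 0.23193856 = 0.373985 (base)
P(M+6) = C(4,3) × 0.5184^1 × 0.4816^3 = 4 × 0.5184 × 0.11170161 = 0.231624
Relative intensity = 0.231624 / 0.373985 × 100 = 61.9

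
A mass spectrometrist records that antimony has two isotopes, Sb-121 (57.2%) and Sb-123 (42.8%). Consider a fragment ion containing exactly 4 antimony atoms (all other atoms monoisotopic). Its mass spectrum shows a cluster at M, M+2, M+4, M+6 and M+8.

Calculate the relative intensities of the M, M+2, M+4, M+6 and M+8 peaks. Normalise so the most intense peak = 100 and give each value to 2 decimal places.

Each Sb atom is independently Sb-121 (p = 0.572) or Sb-123 (q = 0.428); the cluster is the binomial expansion (p + q)^4.
P(M) = 0.572^4 = 0.107049
P(M+2) = 4 × 0.572^3 × 0.428^1 = 0.320400
P(M+4) = 6 × 0.572^2 × 0.428^2 = 0.359609
P(M+6) = 4 × 0.572^1 × 0.428^3 = 0.179385
P(M+8) = 0.428^4 = 0.033556
The M+4 peak is largest (0.359609); scaling to 100 gives 29.77 : 89.10 : 100.00 : 49.88 : 9.33.

29.77 : 89.10 : 100.00 : 49.88 : 9.33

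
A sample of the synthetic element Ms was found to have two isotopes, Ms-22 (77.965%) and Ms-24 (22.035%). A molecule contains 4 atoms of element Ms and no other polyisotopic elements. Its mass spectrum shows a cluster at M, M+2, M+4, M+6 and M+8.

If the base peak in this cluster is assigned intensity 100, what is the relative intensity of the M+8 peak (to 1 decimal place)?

0.6

Term probabilities: M 0.3695, M+2 0.4177, M+4 0.1771, M+6 0.0334, M+8 0.0024. Base peak = M+2.
P(M+2) = C(4,1) × 0.77965^3 × 0.22035^1 = 4 × 0.47391347 × 0.22035 = 0.417707 (base)
P(M+8) = C(4,4) × 0.77965^0 × 0.22035^4 = 1 × 1.0000 × 0.0023575 = 0.002358
Relative intensity = 0.002358 / 0.417707 × 100 = 0.6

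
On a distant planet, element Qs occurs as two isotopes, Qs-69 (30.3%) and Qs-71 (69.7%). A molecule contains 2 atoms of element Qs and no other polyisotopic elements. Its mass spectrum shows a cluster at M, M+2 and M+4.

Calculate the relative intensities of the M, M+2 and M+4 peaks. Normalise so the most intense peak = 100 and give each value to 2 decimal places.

18.90 : 86.94 : 100.00

Each Qs atom is independently Qs-69 (p = 0.303) or Qs-71 (q = 0.697); the cluster is the binomial expansion (p + q)^2.
P(M) = 0.303^2 = 0.091809
P(M+2) = 2 × 0.303^1 × 0.697^1 = 0.422382
P(M+4) = 0.697^2 = 0.485809
The M+4 peak is largest (0.485809); scaling to 100 gives 18.90 : 86.94 : 100.00.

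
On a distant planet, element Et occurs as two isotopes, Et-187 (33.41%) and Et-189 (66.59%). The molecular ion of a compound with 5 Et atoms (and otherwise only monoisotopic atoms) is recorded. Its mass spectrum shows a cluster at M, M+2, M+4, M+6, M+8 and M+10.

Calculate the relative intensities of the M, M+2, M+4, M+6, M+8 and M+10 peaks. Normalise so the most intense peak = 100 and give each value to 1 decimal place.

1.3 : 12.6 : 50.2 : 100.0 : 99.7 : 39.7

The 5 Et atoms are independent, so intensities follow the terms of (0.3341 + 0.6659)^5.
P(M) = 0.3341^5 = 0.004163
P(M+2) = 5 × 0.3341^4 × 0.6659^1 = 0.041484
P(M+4) = 10 × 0.3341^3 × 0.6659^2 = 0.165366
P(M+6) = 10 × 0.3341^2 × 0.6659^3 = 0.329595
P(M+8) = 5 × 0.3341^1 × 0.6659^4 = 0.328460
P(M+10) = 0.6659^5 = 0.130932
The M+6 peak is largest (0.329595); scaling to 100 gives 1.3 : 12.6 : 50.2 : 100.0 : 99.7 : 39.7.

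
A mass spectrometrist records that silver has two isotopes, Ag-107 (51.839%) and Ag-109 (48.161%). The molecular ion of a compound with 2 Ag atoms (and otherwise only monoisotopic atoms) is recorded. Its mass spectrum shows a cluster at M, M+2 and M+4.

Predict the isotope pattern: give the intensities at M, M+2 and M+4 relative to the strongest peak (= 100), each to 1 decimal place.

Expanding (0.51839 + 0.48161)^2:
P(M) = 0.51839^2 = 0.268728
P(M+2) = 2 × 0.51839^1 × 0.48161^1 = 0.499324
P(M+4) = 0.48161^2 = 0.231948
The M+2 peak is largest (0.499324); scaling to 100 gives 53.8 : 100.0 : 46.5.

53.8 : 100.0 : 46.5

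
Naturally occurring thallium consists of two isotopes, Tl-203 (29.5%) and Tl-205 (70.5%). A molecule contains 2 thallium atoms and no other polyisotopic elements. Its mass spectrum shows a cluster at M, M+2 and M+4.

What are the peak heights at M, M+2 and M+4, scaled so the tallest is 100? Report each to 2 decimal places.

Each Tl atom is independently Tl-203 (p = 0.295) or Tl-205 (q = 0.705); the cluster is the binomial expansion (p + q)^2.
P(M) = 0.295^2 = 0.087025
P(M+2) = 2 × 0.295^1 × 0.705^1 = 0.415950
P(M+4) = 0.705^2 = 0.497025
The M+4 peak is largest (0.497025); scaling to 100 gives 17.51 : 83.69 : 100.00.

17.51 : 83.69 : 100.00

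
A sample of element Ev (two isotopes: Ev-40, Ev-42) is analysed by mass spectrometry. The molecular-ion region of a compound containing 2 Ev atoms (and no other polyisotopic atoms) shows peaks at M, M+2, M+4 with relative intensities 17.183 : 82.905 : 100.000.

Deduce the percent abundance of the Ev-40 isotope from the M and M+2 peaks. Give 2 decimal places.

Write p for the Ev-40 fraction. I(M+2)/I(M) = [C(2,1)·p^1·(1−p)] / p^2 = 2·(1−p)/p = 82.905/17.183 = 4.8248
(1−p)/p = 4.8248/2 = 2.4124  ⇒  p = 1/(1 + 2.4124) = 0.2930
Ev-40: 29.30%, Ev-42: 70.70%.

29.30%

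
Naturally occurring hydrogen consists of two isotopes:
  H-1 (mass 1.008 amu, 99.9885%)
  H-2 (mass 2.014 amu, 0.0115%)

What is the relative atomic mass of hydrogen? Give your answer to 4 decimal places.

1.0081 amu

Ar = Σ fᵢ·mᵢ = 0.999885 × 1.008 + 0.000115 × 2.014
= 1.00788 + 0.00023 = 1.00811 amu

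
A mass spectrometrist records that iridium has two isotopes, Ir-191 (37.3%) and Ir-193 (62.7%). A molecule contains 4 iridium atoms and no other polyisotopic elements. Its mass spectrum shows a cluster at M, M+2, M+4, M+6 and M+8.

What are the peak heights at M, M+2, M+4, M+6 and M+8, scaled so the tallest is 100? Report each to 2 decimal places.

5.26 : 35.39 : 89.23 : 100.00 : 42.02

Each Ir atom is independently Ir-191 (p = 0.373) or Ir-193 (q = 0.627); the cluster is the binomial expansion (p + q)^4.
P(M) = 0.373^4 = 0.019357
P(M+2) = 4 × 0.373^3 × 0.627^1 = 0.130153
P(M+4) = 6 × 0.373^2 × 0.627^2 = 0.328174
P(M+6) = 4 × 0.373^1 × 0.627^3 = 0.367766
P(M+8) = 0.627^4 = 0.154550
The M+6 peak is largest (0.367766); scaling to 100 gives 5.26 : 35.39 : 89.23 : 100.00 : 42.02.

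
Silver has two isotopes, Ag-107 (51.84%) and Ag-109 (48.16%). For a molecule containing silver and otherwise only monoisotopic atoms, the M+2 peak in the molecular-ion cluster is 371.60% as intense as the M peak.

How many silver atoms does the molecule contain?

4

The M+2/M ratio from n Ag atoms is n · q/p = n · 0.4816/0.5184.
n = 3.7160 × 0.5184/0.4816 = 4.00 ≈ 4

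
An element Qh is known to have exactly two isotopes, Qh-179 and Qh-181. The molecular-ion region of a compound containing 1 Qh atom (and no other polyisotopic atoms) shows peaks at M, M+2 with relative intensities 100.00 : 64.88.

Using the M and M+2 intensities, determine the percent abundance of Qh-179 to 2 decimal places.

60.65%

Let p = fractional abundance of Qh-179. I(M+2)/I(M) = [C(1,1)·p^0·(1−p)] / p^1 = 1·(1−p)/p = 64.88/100.00 = 0.6488
(1−p)/p = 0.6488/1 = 0.6488  ⇒  p = 1/(1 + 0.6488) = 0.6065
Qh-179: 60.65%, Qh-181: 39.35%.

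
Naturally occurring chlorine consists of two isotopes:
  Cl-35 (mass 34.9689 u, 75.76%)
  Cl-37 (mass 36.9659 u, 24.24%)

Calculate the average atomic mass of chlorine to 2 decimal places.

Average mass = Σ (abundance × isotope mass) = 0.7576 × 34.9689 + 0.2424 × 36.9659
= 26.49244 + 8.96053 = 35.45297 u

35.45 u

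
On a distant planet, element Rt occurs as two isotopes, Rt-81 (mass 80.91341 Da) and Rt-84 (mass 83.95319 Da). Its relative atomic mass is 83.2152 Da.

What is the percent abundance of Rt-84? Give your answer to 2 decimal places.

Writing the weighted mean with unknown fraction x of Rt-81:
80.91341·x + 83.95319·(1 − x) = 83.2152
(80.91341 − 83.95319)·x = 83.2152 − 83.95319
x = -0.73799 / -3.03978 = 0.24278 → 24.28% Rt-81, 75.72% Rt-84.

75.72%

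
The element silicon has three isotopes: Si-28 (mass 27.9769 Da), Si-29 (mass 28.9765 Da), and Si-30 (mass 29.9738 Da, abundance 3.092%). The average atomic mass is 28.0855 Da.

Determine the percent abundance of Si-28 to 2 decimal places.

Let x and y be the fractions of Si-28 and Si-29. Then x + y = 1 − 0.03092 = 0.96908 and 27.9769x + 28.9765y = 28.0855 − 0.03092×29.9738 = 27.158710104.
Substituting: 27.9769x + 28.9765(0.96908 − x) = 27.158710104
(27.9769 − 28.9765)x = -0.921836516  ⇒  x = 0.92221, y = 0.04687
Si-28: 92.22%, Si-29: 4.69%.

92.22%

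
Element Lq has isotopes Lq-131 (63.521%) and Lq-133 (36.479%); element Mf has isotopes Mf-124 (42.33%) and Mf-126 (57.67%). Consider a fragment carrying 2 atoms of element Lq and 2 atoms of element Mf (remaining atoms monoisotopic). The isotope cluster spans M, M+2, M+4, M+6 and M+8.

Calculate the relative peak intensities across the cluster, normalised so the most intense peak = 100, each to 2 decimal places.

Element Lq pattern (n=2): 0.40349174 : 0.46343651 : 0.13307174
Element Mf pattern (n=2): 0.17918289 : 0.48823422 : 0.33258289
Convolve the two distributions (both contribute in 2-u steps):
  M: 0.40349174×0.17918289 = 0.072299
  M+2: 0.40349174×0.48823422 + 0.46343651×0.17918289 = 0.280038
  M+4: 0.40349174×0.33258289 + 0.46343651×0.48823422 + 0.13307174×0.17918289 = 0.384304
  M+6: 0.46343651×0.33258289 + 0.13307174×0.48823422 = 0.219101
  M+8: 0.13307174×0.33258289 = 0.044257
Scale to base peak (0.384304) = 100: 18.81 : 72.87 : 100.00 : 57.01 : 11.52

18.81 : 72.87 : 100.00 : 57.01 : 11.52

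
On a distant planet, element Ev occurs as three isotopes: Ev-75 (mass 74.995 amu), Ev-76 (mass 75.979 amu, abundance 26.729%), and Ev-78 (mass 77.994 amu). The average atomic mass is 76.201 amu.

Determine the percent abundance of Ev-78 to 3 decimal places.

31.443%

Let x and y be the fractions of Ev-75 and Ev-78. Then x + y = 1 − 0.26729 = 0.73271 and 74.995x + 77.994y = 76.201 − 0.26729×75.979 = 55.89257309.
Substituting: 74.995x + 77.994(0.73271 − x) = 55.89257309
(74.995 − 77.994)x = -1.25441065  ⇒  x = 0.41828, y = 0.31443
Ev-75: 41.828%, Ev-78: 31.443%.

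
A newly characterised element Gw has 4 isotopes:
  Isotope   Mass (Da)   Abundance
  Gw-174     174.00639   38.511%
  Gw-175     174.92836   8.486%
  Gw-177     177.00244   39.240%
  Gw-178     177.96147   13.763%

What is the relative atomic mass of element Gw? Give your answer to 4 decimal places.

175.8046 Da

Weight each isotope mass by its fractional abundance: 0.38511 × 174.00639 + 0.08486 × 174.92836 + 0.39240 × 177.00244 + 0.13763 × 177.96147
= 67.011601 + 14.844421 + 69.455757 + 24.492837 = 175.804616 Da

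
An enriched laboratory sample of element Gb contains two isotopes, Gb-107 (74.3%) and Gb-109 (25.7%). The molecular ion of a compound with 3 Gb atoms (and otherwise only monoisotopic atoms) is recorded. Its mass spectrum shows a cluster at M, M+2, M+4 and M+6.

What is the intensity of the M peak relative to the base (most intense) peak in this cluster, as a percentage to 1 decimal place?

96.4%

Term probabilities: M 0.4102, M+2 0.4256, M+4 0.1472, M+6 0.0170. Base peak = M+2.
P(M+2) = C(3,1) × 0.743^2 × 0.257^1 = 3 × 0.552049 × 0.2570 = 0.425630 (base)
P(M) = C(3,0) × 0.743^3 × 0.257^0 = 1 × 0.41017241 × 1.0000 = 0.410172
Relative intensity = 0.410172 / 0.425630 × 100 = 96.4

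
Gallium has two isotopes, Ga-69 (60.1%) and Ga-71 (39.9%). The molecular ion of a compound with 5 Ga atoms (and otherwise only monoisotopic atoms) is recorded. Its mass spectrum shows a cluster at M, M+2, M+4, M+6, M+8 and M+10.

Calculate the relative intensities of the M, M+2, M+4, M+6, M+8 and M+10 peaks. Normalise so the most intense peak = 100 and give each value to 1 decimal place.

22.7 : 75.3 : 100.0 : 66.4 : 22.0 : 2.9

Each Ga atom is independently Ga-69 (p = 0.601) or Ga-71 (q = 0.399); the cluster is the binomial expansion (p + q)^5.
P(M) = 0.601^5 = 0.078410
P(M+2) = 5 × 0.601^4 × 0.399^1 = 0.260280
P(M+4) = 10 × 0.601^3 × 0.399^2 = 0.345596
P(M+6) = 10 × 0.601^2 × 0.399^3 = 0.229439
P(M+8) = 5 × 0.601^1 × 0.399^4 = 0.076162
P(M+10) = 0.399^5 = 0.010113
The M+4 peak is largest (0.345596); scaling to 100 gives 22.7 : 75.3 : 100.0 : 66.4 : 22.0 : 2.9.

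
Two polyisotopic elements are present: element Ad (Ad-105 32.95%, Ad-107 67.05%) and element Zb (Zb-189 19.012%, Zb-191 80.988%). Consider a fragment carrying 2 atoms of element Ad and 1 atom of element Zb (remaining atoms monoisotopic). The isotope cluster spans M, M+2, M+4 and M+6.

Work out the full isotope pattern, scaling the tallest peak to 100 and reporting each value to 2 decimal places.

4.66 : 38.78 : 100.00 : 82.13

Element Ad pattern (n=2): 0.10857025 : 0.4418595 : 0.44957025
Element Zb pattern (n=1): 0.19012 : 0.80988
Convolve the two distributions (both contribute in 2-u steps):
  M: 0.10857025×0.19012 = 0.020641
  M+2: 0.10857025×0.80988 + 0.4418595×0.19012 = 0.171935
  M+4: 0.4418595×0.80988 + 0.44957025×0.19012 = 0.443325
  M+6: 0.44957025×0.80988 = 0.364098
Scale to base peak (0.443325) = 100: 4.66 : 38.78 : 100.00 : 82.13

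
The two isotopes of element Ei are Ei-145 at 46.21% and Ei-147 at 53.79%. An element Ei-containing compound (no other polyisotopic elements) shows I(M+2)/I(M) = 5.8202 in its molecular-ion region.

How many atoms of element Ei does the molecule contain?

With n Ei atoms, P(M+2)/P(M) = C(n,1)·p^(n−1)q / p^n = n·q/p = n · 0.5379/0.4621.
n = 5.8202 × 0.4621/0.5379 = 5.00 ≈ 5

5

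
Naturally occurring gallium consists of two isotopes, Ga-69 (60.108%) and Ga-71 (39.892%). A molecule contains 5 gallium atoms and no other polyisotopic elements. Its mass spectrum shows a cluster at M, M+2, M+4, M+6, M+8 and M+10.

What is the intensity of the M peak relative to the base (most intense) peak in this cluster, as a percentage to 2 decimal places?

Term probabilities: M 0.0785, M+2 0.2604, M+4 0.3456, M+6 0.2294, M+8 0.0761, M+10 0.0101. Base peak = M+4.
P(M+4) = C(5,2) × 0.60108^3 × 0.39892^2 = 10 × 0.2171685 × 0.15913717 = 0.345596 (base)
P(M) = C(5,0) × 0.60108^5 × 0.39892^0 = 1 × 0.07846236 × 1.0000 = 0.078462
Relative intensity = 0.078462 / 0.345596 × 100 = 22.70

22.70%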